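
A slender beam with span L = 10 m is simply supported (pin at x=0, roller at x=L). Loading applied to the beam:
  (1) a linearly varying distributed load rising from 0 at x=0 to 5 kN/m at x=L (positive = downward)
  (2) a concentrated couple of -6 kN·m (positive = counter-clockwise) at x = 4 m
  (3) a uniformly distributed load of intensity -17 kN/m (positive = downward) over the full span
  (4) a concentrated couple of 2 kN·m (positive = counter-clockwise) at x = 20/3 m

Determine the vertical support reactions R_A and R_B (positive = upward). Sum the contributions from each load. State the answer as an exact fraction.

Load 1 — triangular load w₀=5 kN/m (0→w₀ over full span):
  R_A = w₀L/6 = 5·10/6 = 25/3 kN
  R_B = w₀L/3 = 5·10/3 = 50/3 kN
Load 2 — applied couple M₀=-6 kN·m at a=4 m (b=L-a=6):
  R_A = M₀/L = (-6)/10 = -3/5 kN
  R_B = -M₀/L = -(-6)/10 = 3/5 kN
Load 3 — uniform load w=-17 kN/m over full span:
  R_A = wL/2 = (-17)·10/2 = -85 kN
  R_B = wL/2 = (-17)·10/2 = -85 kN
Load 4 — applied couple M₀=2 kN·m at a=20/3 m (b=L-a=10/3):
  R_A = M₀/L = 2/10 = 1/5 kN
  R_B = -M₀/L = -2/10 = -1/5 kN
Superposition: R_A = -1156/15 kN, R_B = -1019/15 kN

R_A = -1156/15 kN, R_B = -1019/15 kN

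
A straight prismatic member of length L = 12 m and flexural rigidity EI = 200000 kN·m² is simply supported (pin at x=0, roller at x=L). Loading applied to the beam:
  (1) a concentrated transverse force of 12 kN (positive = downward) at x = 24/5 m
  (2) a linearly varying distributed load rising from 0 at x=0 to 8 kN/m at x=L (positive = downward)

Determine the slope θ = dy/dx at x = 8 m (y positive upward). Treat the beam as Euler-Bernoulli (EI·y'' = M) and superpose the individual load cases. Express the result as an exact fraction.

θ(8) = 3301/3515625 rad

Load 1 — point force P=12 kN at a=24/5 m (b=L-a=36/5):
  θ_1 = -Pa(2L²-6Lx+3x²+a²)/(6LEI)  [x>a] = -12·(24/5)·(2·12²-6·12·8+3·8²+(24/5)²)/(6·12·200000) = 114/390625 rad
Load 2 — triangular load w₀=8 kN/m (0→w₀ over full span):
  θ_2 = -w₀(7L⁴-30L²x²+15x⁴)/(360LEI) = -8·(7·12⁴-30·12²·8²+15·8⁴)/(360·12·200000) = 91/140625 rad
Superposition: θ = Σ θ_i = 3301/3515625 rad ≈ 0.000939 rad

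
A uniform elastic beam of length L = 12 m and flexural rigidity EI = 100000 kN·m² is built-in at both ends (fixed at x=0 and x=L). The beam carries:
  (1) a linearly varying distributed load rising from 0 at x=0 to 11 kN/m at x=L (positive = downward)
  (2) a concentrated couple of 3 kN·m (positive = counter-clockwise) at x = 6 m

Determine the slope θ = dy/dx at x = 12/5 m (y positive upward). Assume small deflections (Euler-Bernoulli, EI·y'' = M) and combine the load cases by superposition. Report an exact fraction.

Load 1 — triangular load w₀=11 kN/m (0→w₀ over full span):
  θ_1 = -w₀(2x(L-x)(L-2x)(x+2L)+x²(L-x)²)/(120LEI) = -11·(2·(12/5)·(12-(12/5))·(12-2·(12/5))·((12/5)+2·12)+(12/5)²·(12-(12/5))²)/(120·12·100000) = -1386/1953125 rad
Load 2 — applied couple M₀=3 kN·m at a=6 m (b=L-a=6):
  θ_2 = (R_Ax²/2 - M_Ax)/EI  [x≤a] with R_A=3/8, M_A=3/4 = ((3/8)·(12/5)²/2 - (3/4)·(12/5))/100000 = -9/1250000 rad
Superposition: θ = Σ θ_i = -22401/31250000 rad ≈ -0.000717 rad

θ(12/5) = -22401/31250000 rad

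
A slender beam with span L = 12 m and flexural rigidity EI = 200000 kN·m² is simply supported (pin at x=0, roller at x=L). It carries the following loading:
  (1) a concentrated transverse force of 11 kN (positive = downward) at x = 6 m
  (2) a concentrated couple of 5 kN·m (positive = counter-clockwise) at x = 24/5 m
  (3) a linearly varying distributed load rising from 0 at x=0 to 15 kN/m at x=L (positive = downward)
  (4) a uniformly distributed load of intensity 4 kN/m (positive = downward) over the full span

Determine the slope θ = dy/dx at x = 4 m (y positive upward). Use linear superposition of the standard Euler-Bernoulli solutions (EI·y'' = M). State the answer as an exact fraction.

θ(4) = -7003/3000000 rad

Load 1 — point force P=11 kN at a=6 m (b=L-a=6):
  θ_1 = -Pb(L²-b²-3x²)/(6LEI)  [x≤a] = -11·6·(12²-6²-3·4²)/(6·12·200000) = -11/40000 rad
Load 2 — applied couple M₀=5 kN·m at a=24/5 m (b=L-a=36/5):
  θ_2 = (M₀x²/(2L)+C₁)/EI  [x≤a] with C₁=M₀(3b²-L²)/(6L)=4/5 = (5·4²/(2·12)+(4/5))/200000 = 31/1500000 rad
Load 3 — triangular load w₀=15 kN/m (0→w₀ over full span):
  θ_3 = -w₀(7L⁴-30L²x²+15x⁴)/(360LEI) = -15·(7·12⁴-30·12²·4²+15·4⁴)/(360·12·200000) = -13/9375 rad
Load 4 — uniform load w=4 kN/m over full span:
  θ_4 = -w(L³-6Lx²+4x³)/(24EI) = -4·(12³-6·12·4²+4·4³)/(24·200000) = -13/18750 rad
Superposition: θ = Σ θ_i = -7003/3000000 rad ≈ -0.002334 rad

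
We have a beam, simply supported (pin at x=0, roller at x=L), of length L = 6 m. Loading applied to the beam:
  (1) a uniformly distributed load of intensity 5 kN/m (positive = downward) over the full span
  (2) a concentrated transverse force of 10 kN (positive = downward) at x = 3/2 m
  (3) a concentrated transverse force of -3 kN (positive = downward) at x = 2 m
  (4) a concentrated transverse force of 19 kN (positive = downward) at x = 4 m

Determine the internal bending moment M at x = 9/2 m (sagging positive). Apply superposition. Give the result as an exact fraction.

Load 1 — uniform load w=5 kN/m over full span:
  M_1 = wx(L-x)/2 = 5·(9/2)·(6-(9/2))/2 = 135/8 kN·m
Load 2 — point force P=10 kN at a=3/2 m (b=L-a=9/2):
  M_2 = Pa(L-x)/L  [x>a] = 10·(3/2)·(6-(9/2))/6 = 15/4 kN·m
Load 3 — point force P=-3 kN at a=2 m (b=L-a=4):
  M_3 = Pa(L-x)/L  [x>a] = (-3)·2·(6-(9/2))/6 = -3/2 kN·m
Load 4 — point force P=19 kN at a=4 m (b=L-a=2):
  M_4 = Pa(L-x)/L  [x>a] = 19·4·(6-(9/2))/6 = 19 kN·m
Superposition: M = Σ M_i = 305/8 kN·m ≈ 38.125000 kN·m

M(9/2) = 305/8 kN·m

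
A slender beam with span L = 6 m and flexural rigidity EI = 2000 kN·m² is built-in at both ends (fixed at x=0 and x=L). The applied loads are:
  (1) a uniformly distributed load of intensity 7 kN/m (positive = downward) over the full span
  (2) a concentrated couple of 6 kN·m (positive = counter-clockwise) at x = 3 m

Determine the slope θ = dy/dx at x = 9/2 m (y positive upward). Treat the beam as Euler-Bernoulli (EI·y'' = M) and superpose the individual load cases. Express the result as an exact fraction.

Load 1 — uniform load w=7 kN/m over full span:
  θ_1 = -wx(L-x)(L-2x)/(12EI) = -7·(9/2)·(6-(9/2))·(6-2·(9/2))/(12·2000) = 189/32000 rad
Load 2 — applied couple M₀=6 kN·m at a=3 m (b=L-a=3):
  θ_2 = (R_Ax²/2 - M_Ax - M₀(x-a))/EI  [x>a] with R_A=3/2, M_A=3/2 = ((3/2)·(9/2)²/2 - (3/2)·(9/2) - 6·((9/2)-3))/2000 = -9/32000 rad
Superposition: θ = Σ θ_i = 9/1600 rad ≈ 0.005625 rad

θ(9/2) = 9/1600 rad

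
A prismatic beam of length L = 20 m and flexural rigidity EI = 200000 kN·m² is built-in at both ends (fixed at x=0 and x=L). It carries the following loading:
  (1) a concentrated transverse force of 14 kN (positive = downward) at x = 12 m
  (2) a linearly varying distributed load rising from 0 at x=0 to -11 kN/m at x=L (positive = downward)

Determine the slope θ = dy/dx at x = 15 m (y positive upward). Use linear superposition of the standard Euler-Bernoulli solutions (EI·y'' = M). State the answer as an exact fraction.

θ(15) = -42263/32000000 rad

Load 1 — point force P=14 kN at a=12 m (b=L-a=8):
  θ_1 = Pa²(L-x)(2bL-(3b+a)(L-x))/(2L³EI)  [x>a] = 14·12²·(20-15)·(2·8·20-(3·8+12)·(20-15))/(2·20³·200000) = 441/1000000 rad
Load 2 — triangular load w₀=-11 kN/m (0→w₀ over full span):
  θ_2 = -w₀(2x(L-x)(L-2x)(x+2L)+x²(L-x)²)/(120LEI) = -(-11)·(2·15·(20-15)·(20-2·15)·(15+2·20)+15²·(20-15)²)/(120·20·200000) = -451/256000 rad
Superposition: θ = Σ θ_i = -42263/32000000 rad ≈ -0.001321 rad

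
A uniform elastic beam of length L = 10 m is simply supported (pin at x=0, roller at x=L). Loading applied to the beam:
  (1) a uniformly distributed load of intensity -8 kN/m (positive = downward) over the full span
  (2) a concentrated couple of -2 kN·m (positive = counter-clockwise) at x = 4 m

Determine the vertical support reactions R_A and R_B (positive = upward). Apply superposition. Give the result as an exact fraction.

Load 1 — uniform load w=-8 kN/m over full span:
  R_A = wL/2 = (-8)·10/2 = -40 kN
  R_B = wL/2 = (-8)·10/2 = -40 kN
Load 2 — applied couple M₀=-2 kN·m at a=4 m (b=L-a=6):
  R_A = M₀/L = (-2)/10 = -1/5 kN
  R_B = -M₀/L = -(-2)/10 = 1/5 kN
Superposition: R_A = -201/5 kN, R_B = -199/5 kN

R_A = -201/5 kN, R_B = -199/5 kN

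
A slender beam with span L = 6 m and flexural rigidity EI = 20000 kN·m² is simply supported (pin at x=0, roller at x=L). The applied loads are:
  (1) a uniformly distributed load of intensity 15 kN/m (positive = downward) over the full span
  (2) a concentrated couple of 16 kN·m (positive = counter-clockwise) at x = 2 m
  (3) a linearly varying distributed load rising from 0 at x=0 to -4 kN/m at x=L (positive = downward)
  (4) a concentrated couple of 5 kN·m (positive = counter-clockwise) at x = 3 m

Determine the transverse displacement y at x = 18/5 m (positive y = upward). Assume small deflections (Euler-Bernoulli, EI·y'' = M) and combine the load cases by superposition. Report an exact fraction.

Load 1 — uniform load w=15 kN/m over full span:
  y_1 = -wx(L³-2Lx²+x³)/(24EI) = -15·(18/5)·(6³-2·6·(18/5)²+(18/5)³)/(24·20000) = -7533/625000 m
Load 2 — applied couple M₀=16 kN·m at a=2 m (b=L-a=4):
  y_2 = (M₀x³/(6L)-M₀(x-a)²/2+C₁x)/EI  [x>a] with C₁=M₀(3b²-L²)/(6L)=16/3 = (16·(18/5)³/(6·6)-16·((18/5)-2)²/2+(16/3)·(18/5))/20000 = 76/78125 m
Load 3 — triangular load w₀=-4 kN/m (0→w₀ over full span):
  y_3 = -w₀x(7L⁴-10L²x²+3x⁴)/(360LEI) = -(-4)·(18/5)·(7·6⁴-10·6²·(18/5)²+3·(18/5)⁴)/(360·6·20000) = 15984/9765625 m
Load 4 — applied couple M₀=5 kN·m at a=3 m (b=L-a=3):
  y_4 = (M₀x³/(6L)-M₀(x-a)²/2+C₁x)/EI  [x>a] with C₁=M₀(3b²-L²)/(6L)=-5/4 = (5·(18/5)³/(6·6)-5·((18/5)-3)²/2+(-5/4)·(18/5))/20000 = 27/500000 m
Superposition: y = Σ y_i = -2934137/312500000 m ≈ -0.009389 m

y(18/5) = -2934137/312500000 m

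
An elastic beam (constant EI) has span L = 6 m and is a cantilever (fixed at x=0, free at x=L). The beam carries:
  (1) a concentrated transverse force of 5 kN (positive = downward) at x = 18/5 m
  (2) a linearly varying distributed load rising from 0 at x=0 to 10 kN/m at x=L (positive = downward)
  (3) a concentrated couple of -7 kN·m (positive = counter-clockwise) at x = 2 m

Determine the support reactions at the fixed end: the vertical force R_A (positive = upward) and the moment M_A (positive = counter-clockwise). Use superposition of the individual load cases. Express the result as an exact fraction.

R_A = 35 kN, M_A = 145 kN·m

Load 1 — point force P=5 kN at a=18/5 m (b=L-a=12/5):
  R_A = P = 5 kN
  M_A = Pa = 5·(18/5) = 18 kN·m
Load 2 — triangular load w₀=10 kN/m (0→w₀ over full span):
  R_A = w₀L/2 = 10·6/2 = 30 kN
  M_A = w₀L²/3 = 10·6²/3 = 120 kN·m
Load 3 — applied couple M₀=-7 kN·m at a=2 m (b=L-a=4):
  R_A = 0 kN
  M_A = -M₀ = -(-7) = 7 kN·m
Superposition: R_A = 35 kN, M_A = 145 kN·m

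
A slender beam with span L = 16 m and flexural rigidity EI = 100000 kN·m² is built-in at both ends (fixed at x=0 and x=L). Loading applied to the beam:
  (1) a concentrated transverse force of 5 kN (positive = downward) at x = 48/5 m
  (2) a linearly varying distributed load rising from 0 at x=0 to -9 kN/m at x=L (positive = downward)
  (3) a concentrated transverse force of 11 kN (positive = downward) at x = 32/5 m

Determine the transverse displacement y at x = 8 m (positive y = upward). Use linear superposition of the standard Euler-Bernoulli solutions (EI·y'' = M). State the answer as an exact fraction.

Load 1 — point force P=5 kN at a=48/5 m (b=L-a=32/5):
  y_1 = -Pb²x²(3aL-(3a+b)x)/(6L³EI)  [x≤a] = -5·(32/5)²·8²·(3·(48/5)·16-(3·(48/5)+(32/5))·8)/(6·16³·100000) = -224/234375 m
Load 2 — triangular load w₀=-9 kN/m (0→w₀ over full span):
  y_2 = -w₀x²(L-x)²(x+2L)/(120LEI) = -(-9)·8²·(16-8)²·(8+2·16)/(120·16·100000) = 24/3125 m
Load 3 — point force P=11 kN at a=32/5 m (b=L-a=48/5):
  y_3 = -Pa²(L-x)²(3bL-(3b+a)(L-x))/(6L³EI)  [x>a] = -11·(32/5)²·(16-8)²·(3·(48/5)·16-(3·(48/5)+(32/5))·(16-8))/(6·16³·100000) = -2464/1171875 m
Superposition: y = Σ y_i = 5416/1171875 m ≈ 0.004622 m

y(8) = 5416/1171875 m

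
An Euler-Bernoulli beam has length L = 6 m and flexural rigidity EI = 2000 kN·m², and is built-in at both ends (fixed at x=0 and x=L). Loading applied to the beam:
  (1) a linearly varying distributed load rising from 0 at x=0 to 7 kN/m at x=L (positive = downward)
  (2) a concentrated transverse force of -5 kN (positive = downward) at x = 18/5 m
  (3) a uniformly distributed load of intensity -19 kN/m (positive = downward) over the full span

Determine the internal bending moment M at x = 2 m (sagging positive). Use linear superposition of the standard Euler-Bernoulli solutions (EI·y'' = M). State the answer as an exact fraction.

Load 1 — triangular load w₀=7 kN/m (0→w₀ over full span):
  M_1 = 3w₀Lx/20 - w₀L²/30 - w₀x³/(6L) = 3·7·6·2/20 - 7·6²/30 - 7·2³/(6·6) = 119/45 kN·m
Load 2 — point force P=-5 kN at a=18/5 m (b=L-a=12/5):
  M_2 = Pb²(3a+b)x/L³ - Pab²/L²  [x≤a] = (-5)·(12/5)²·(3·(18/5)+(12/5))·2/6³ - (-5)·(18/5)·(12/5)²/6² = -16/25 kN·m
Load 3 — uniform load w=-19 kN/m over full span:
  M_3 = wLx/2 - wL²/12 - wx²/2 = (-19)·6·2/2 - (-19)·6²/12 - (-19)·2²/2 = -19 kN·m
Superposition: M = Σ M_i = -3824/225 kN·m ≈ -16.995556 kN·m

M(2) = -3824/225 kN·m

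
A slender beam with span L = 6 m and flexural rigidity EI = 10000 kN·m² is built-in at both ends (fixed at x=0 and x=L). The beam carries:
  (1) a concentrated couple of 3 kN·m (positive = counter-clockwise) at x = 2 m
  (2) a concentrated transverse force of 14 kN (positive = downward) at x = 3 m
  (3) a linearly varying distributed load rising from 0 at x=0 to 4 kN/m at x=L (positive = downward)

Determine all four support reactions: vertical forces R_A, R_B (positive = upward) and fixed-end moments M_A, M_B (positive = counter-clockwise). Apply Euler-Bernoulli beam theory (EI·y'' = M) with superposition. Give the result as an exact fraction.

R_A = 169/15 kN, M_A = 153/10 kN·m, R_B = 221/15 kN, M_B = -167/10 kN·m

Load 1 — applied couple M₀=3 kN·m at a=2 m (b=L-a=4):
  R_A = 6M₀ab/L³ = 6·3·2·4/6³ = 2/3 kN
  M_A = M₀b(2a-b)/L² = 3·4·(2·2-4)/6² = 0 kN·m
  R_B = -6M₀ab/L³ = -6·3·2·4/6³ = -2/3 kN
  M_B = M₀a(2b-a)/L² = 3·2·(2·4-2)/6² = 1 kN·m
Load 2 — point force P=14 kN at a=3 m (b=L-a=3):
  R_A = Pb²(3a+b)/L³ = 14·3²·(3·3+3)/6³ = 7 kN
  M_A = Pab²/L² = 14·3·3²/6² = 21/2 kN·m
  R_B = Pa²(a+3b)/L³ = 14·3²·(3+3·3)/6³ = 7 kN
  M_B = -Pa²b/L² = -14·3²·3/6² = -21/2 kN·m
Load 3 — triangular load w₀=4 kN/m (0→w₀ over full span):
  R_A = 3w₀L/20 = 3·4·6/20 = 18/5 kN
  M_A = w₀L²/30 = 4·6²/30 = 24/5 kN·m
  R_B = 7w₀L/20 = 7·4·6/20 = 42/5 kN
  M_B = -w₀L²/20 = -4·6²/20 = -36/5 kN·m
Superposition: R_A = 169/15 kN, M_A = 153/10 kN·m, R_B = 221/15 kN, M_B = -167/10 kN·m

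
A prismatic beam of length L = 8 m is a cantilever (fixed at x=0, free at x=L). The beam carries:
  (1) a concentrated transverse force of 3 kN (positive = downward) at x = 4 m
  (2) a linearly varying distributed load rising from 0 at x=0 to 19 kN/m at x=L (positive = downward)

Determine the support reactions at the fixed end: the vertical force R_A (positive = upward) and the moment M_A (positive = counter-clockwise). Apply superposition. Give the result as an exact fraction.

R_A = 79 kN, M_A = 1252/3 kN·m

Load 1 — point force P=3 kN at a=4 m (b=L-a=4):
  R_A = P = 3 kN
  M_A = Pa = 3·4 = 12 kN·m
Load 2 — triangular load w₀=19 kN/m (0→w₀ over full span):
  R_A = w₀L/2 = 19·8/2 = 76 kN
  M_A = w₀L²/3 = 19·8²/3 = 1216/3 kN·m
Superposition: R_A = 79 kN, M_A = 1252/3 kN·m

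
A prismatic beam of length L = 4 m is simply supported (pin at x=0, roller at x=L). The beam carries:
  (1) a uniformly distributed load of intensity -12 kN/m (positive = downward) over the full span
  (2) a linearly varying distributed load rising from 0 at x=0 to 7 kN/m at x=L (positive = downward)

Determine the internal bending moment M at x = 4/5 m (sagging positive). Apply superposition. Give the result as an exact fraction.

M(4/5) = -1472/125 kN·m

Load 1 — uniform load w=-12 kN/m over full span:
  M_1 = wx(L-x)/2 = (-12)·(4/5)·(4-(4/5))/2 = -384/25 kN·m
Load 2 — triangular load w₀=7 kN/m (0→w₀ over full span):
  M_2 = w₀Lx/6 - w₀x³/(6L) = 7·4·(4/5)/6 - 7·(4/5)³/(6·4) = 448/125 kN·m
Superposition: M = Σ M_i = -1472/125 kN·m ≈ -11.776000 kN·m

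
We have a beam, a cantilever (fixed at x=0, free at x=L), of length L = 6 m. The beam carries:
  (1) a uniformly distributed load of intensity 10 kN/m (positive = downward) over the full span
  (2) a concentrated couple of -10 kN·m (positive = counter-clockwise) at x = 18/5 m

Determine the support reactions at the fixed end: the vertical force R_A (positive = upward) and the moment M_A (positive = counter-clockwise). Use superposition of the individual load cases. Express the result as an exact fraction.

R_A = 60 kN, M_A = 190 kN·m

Load 1 — uniform load w=10 kN/m over full span:
  R_A = wL = 10·6 = 60 kN
  M_A = wL²/2 = 10·6²/2 = 180 kN·m
Load 2 — applied couple M₀=-10 kN·m at a=18/5 m (b=L-a=12/5):
  R_A = 0 kN
  M_A = -M₀ = -(-10) = 10 kN·m
Superposition: R_A = 60 kN, M_A = 190 kN·m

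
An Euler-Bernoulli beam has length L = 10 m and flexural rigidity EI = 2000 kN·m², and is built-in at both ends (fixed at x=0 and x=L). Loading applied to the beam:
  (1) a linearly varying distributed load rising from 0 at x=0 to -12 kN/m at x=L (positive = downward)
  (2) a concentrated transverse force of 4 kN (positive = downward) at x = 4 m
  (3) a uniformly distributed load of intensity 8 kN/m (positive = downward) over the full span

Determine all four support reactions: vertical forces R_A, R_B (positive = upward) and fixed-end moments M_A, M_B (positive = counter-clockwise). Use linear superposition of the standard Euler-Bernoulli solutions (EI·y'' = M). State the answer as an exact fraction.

R_A = 3074/125 kN, M_A = 2432/75 kN·m, R_B = -74/125 kN, M_B = -788/75 kN·m

Load 1 — triangular load w₀=-12 kN/m (0→w₀ over full span):
  R_A = 3w₀L/20 = 3·(-12)·10/20 = -18 kN
  M_A = w₀L²/30 = (-12)·10²/30 = -40 kN·m
  R_B = 7w₀L/20 = 7·(-12)·10/20 = -42 kN
  M_B = -w₀L²/20 = -(-12)·10²/20 = 60 kN·m
Load 2 — point force P=4 kN at a=4 m (b=L-a=6):
  R_A = Pb²(3a+b)/L³ = 4·6²·(3·4+6)/10³ = 324/125 kN
  M_A = Pab²/L² = 4·4·6²/10² = 144/25 kN·m
  R_B = Pa²(a+3b)/L³ = 4·4²·(4+3·6)/10³ = 176/125 kN
  M_B = -Pa²b/L² = -4·4²·6/10² = -96/25 kN·m
Load 3 — uniform load w=8 kN/m over full span:
  R_A = wL/2 = 8·10/2 = 40 kN
  M_A = wL²/12 = 8·10²/12 = 200/3 kN·m
  R_B = wL/2 = 8·10/2 = 40 kN
  M_B = -wL²/12 = -8·10²/12 = -200/3 kN·m
Superposition: R_A = 3074/125 kN, M_A = 2432/75 kN·m, R_B = -74/125 kN, M_B = -788/75 kN·m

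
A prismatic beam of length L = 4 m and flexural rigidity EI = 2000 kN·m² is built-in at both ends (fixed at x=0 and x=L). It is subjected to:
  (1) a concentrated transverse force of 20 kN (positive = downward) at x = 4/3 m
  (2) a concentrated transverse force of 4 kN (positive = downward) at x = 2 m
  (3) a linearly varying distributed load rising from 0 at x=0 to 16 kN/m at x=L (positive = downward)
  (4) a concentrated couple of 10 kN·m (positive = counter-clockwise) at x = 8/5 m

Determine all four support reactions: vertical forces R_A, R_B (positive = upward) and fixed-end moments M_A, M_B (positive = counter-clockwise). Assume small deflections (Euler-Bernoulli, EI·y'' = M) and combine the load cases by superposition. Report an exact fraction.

Load 1 — point force P=20 kN at a=4/3 m (b=L-a=8/3):
  R_A = Pb²(3a+b)/L³ = 20·(8/3)²·(3·(4/3)+(8/3))/4³ = 400/27 kN
  M_A = Pab²/L² = 20·(4/3)·(8/3)²/4² = 320/27 kN·m
  R_B = Pa²(a+3b)/L³ = 20·(4/3)²·((4/3)+3·(8/3))/4³ = 140/27 kN
  M_B = -Pa²b/L² = -20·(4/3)²·(8/3)/4² = -160/27 kN·m
Load 2 — point force P=4 kN at a=2 m (b=L-a=2):
  R_A = Pb²(3a+b)/L³ = 4·2²·(3·2+2)/4³ = 2 kN
  M_A = Pab²/L² = 4·2·2²/4² = 2 kN·m
  R_B = Pa²(a+3b)/L³ = 4·2²·(2+3·2)/4³ = 2 kN
  M_B = -Pa²b/L² = -4·2²·2/4² = -2 kN·m
Load 3 — triangular load w₀=16 kN/m (0→w₀ over full span):
  R_A = 3w₀L/20 = 3·16·4/20 = 48/5 kN
  M_A = w₀L²/30 = 16·4²/30 = 128/15 kN·m
  R_B = 7w₀L/20 = 7·16·4/20 = 112/5 kN
  M_B = -w₀L²/20 = -16·4²/20 = -64/5 kN·m
Load 4 — applied couple M₀=10 kN·m at a=8/5 m (b=L-a=12/5):
  R_A = 6M₀ab/L³ = 6·10·(8/5)·(12/5)/4³ = 18/5 kN
  M_A = M₀b(2a-b)/L² = 10·(12/5)·(2·(8/5)-(12/5))/4² = 6/5 kN·m
  R_B = -6M₀ab/L³ = -6·10·(8/5)·(12/5)/4³ = -18/5 kN
  M_B = M₀a(2b-a)/L² = 10·(8/5)·(2·(12/5)-(8/5))/4² = 16/5 kN·m
Superposition: R_A = 4052/135 kN, M_A = 3184/135 kN·m, R_B = 3508/135 kN, M_B = -2366/135 kN·m

R_A = 4052/135 kN, M_A = 3184/135 kN·m, R_B = 3508/135 kN, M_B = -2366/135 kN·m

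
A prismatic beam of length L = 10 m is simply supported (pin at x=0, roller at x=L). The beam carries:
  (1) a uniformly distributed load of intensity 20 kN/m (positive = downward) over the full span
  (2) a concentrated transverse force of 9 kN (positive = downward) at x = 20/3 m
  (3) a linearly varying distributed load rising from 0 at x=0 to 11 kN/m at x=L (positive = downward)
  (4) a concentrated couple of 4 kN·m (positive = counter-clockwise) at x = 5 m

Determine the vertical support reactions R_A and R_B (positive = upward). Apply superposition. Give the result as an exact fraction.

Load 1 — uniform load w=20 kN/m over full span:
  R_A = wL/2 = 20·10/2 = 100 kN
  R_B = wL/2 = 20·10/2 = 100 kN
Load 2 — point force P=9 kN at a=20/3 m (b=L-a=10/3):
  R_A = Pb/L = 9·(10/3)/10 = 3 kN
  R_B = Pa/L = 9·(20/3)/10 = 6 kN
Load 3 — triangular load w₀=11 kN/m (0→w₀ over full span):
  R_A = w₀L/6 = 11·10/6 = 55/3 kN
  R_B = w₀L/3 = 11·10/3 = 110/3 kN
Load 4 — applied couple M₀=4 kN·m at a=5 m (b=L-a=5):
  R_A = M₀/L = 4/10 = 2/5 kN
  R_B = -M₀/L = -4/10 = -2/5 kN
Superposition: R_A = 1826/15 kN, R_B = 2134/15 kN

R_A = 1826/15 kN, R_B = 2134/15 kN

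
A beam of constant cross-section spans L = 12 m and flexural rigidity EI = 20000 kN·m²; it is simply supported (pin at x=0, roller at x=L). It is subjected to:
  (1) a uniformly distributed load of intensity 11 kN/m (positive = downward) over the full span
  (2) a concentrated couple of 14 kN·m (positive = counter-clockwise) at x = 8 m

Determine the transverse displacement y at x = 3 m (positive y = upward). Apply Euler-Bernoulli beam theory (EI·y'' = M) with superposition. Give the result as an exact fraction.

Load 1 — uniform load w=11 kN/m over full span:
  y_1 = -wx(L³-2Lx²+x³)/(24EI) = -11·3·(12³-2·12·3²+3³)/(24·20000) = -16929/160000 m
Load 2 — applied couple M₀=14 kN·m at a=8 m (b=L-a=4):
  y_2 = (M₀x³/(6L)+C₁x)/EI  [x≤a] with C₁=M₀(3b²-L²)/(6L)=-56/3 = (14·3³/(6·12)+(-56/3)·3)/20000 = -203/80000 m
Superposition: y = Σ y_i = -3467/32000 m ≈ -0.108344 m

y(3) = -3467/32000 m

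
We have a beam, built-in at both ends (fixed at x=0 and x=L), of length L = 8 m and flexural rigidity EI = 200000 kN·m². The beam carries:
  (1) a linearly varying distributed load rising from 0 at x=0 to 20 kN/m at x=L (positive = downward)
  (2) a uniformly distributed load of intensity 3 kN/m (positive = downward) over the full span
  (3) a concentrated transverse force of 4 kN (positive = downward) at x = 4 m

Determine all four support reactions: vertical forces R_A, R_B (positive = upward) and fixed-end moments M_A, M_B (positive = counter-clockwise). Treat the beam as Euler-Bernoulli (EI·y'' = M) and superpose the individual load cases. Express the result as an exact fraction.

R_A = 38 kN, M_A = 188/3 kN·m, R_B = 70 kN, M_B = -84 kN·m

Load 1 — triangular load w₀=20 kN/m (0→w₀ over full span):
  R_A = 3w₀L/20 = 3·20·8/20 = 24 kN
  M_A = w₀L²/30 = 20·8²/30 = 128/3 kN·m
  R_B = 7w₀L/20 = 7·20·8/20 = 56 kN
  M_B = -w₀L²/20 = -20·8²/20 = -64 kN·m
Load 2 — uniform load w=3 kN/m over full span:
  R_A = wL/2 = 3·8/2 = 12 kN
  M_A = wL²/12 = 3·8²/12 = 16 kN·m
  R_B = wL/2 = 3·8/2 = 12 kN
  M_B = -wL²/12 = -3·8²/12 = -16 kN·m
Load 3 — point force P=4 kN at a=4 m (b=L-a=4):
  R_A = Pb²(3a+b)/L³ = 4·4²·(3·4+4)/8³ = 2 kN
  M_A = Pab²/L² = 4·4·4²/8² = 4 kN·m
  R_B = Pa²(a+3b)/L³ = 4·4²·(4+3·4)/8³ = 2 kN
  M_B = -Pa²b/L² = -4·4²·4/8² = -4 kN·m
Superposition: R_A = 38 kN, M_A = 188/3 kN·m, R_B = 70 kN, M_B = -84 kN·m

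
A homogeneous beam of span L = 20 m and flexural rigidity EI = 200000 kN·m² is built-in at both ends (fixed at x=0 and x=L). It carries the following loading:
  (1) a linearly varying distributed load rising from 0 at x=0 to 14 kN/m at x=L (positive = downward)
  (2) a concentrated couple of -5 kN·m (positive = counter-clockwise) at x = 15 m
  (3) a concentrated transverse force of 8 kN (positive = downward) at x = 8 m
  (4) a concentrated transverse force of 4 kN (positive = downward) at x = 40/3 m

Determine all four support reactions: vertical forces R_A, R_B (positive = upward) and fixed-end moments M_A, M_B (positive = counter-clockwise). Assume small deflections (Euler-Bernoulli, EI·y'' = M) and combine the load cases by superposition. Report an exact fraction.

R_A = 5177497/108000 kN, M_A = 2311957/10800 kN·m, R_B = 11238503/108000 kN, M_B = -3307763/10800 kN·m

Load 1 — triangular load w₀=14 kN/m (0→w₀ over full span):
  R_A = 3w₀L/20 = 3·14·20/20 = 42 kN
  M_A = w₀L²/30 = 14·20²/30 = 560/3 kN·m
  R_B = 7w₀L/20 = 7·14·20/20 = 98 kN
  M_B = -w₀L²/20 = -14·20²/20 = -280 kN·m
Load 2 — applied couple M₀=-5 kN·m at a=15 m (b=L-a=5):
  R_A = 6M₀ab/L³ = 6·(-5)·15·5/20³ = -9/32 kN
  M_A = M₀b(2a-b)/L² = (-5)·5·(2·15-5)/20² = -25/16 kN·m
  R_B = -6M₀ab/L³ = -6·(-5)·15·5/20³ = 9/32 kN
  M_B = M₀a(2b-a)/L² = (-5)·15·(2·5-15)/20² = 15/16 kN·m
Load 3 — point force P=8 kN at a=8 m (b=L-a=12):
  R_A = Pb²(3a+b)/L³ = 8·12²·(3·8+12)/20³ = 648/125 kN
  M_A = Pab²/L² = 8·8·12²/20² = 576/25 kN·m
  R_B = Pa²(a+3b)/L³ = 8·8²·(8+3·12)/20³ = 352/125 kN
  M_B = -Pa²b/L² = -8·8²·12/20² = -384/25 kN·m
Load 4 — point force P=4 kN at a=40/3 m (b=L-a=20/3):
  R_A = Pb²(3a+b)/L³ = 4·(20/3)²·(3·(40/3)+(20/3))/20³ = 28/27 kN
  M_A = Pab²/L² = 4·(40/3)·(20/3)²/20² = 160/27 kN·m
  R_B = Pa²(a+3b)/L³ = 4·(40/3)²·((40/3)+3·(20/3))/20³ = 80/27 kN
  M_B = -Pa²b/L² = -4·(40/3)²·(20/3)/20² = -320/27 kN·m
Superposition: R_A = 5177497/108000 kN, M_A = 2311957/10800 kN·m, R_B = 11238503/108000 kN, M_B = -3307763/10800 kN·m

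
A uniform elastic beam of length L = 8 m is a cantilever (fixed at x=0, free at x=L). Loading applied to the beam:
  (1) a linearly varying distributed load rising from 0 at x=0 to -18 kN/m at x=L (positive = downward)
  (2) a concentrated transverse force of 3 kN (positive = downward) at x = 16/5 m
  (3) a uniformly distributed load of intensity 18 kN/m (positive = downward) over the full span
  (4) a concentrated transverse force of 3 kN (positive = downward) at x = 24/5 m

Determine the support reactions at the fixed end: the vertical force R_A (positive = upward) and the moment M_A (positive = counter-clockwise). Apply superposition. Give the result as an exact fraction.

R_A = 78 kN, M_A = 216 kN·m

Load 1 — triangular load w₀=-18 kN/m (0→w₀ over full span):
  R_A = w₀L/2 = (-18)·8/2 = -72 kN
  M_A = w₀L²/3 = (-18)·8²/3 = -384 kN·m
Load 2 — point force P=3 kN at a=16/5 m (b=L-a=24/5):
  R_A = P = 3 kN
  M_A = Pa = 3·(16/5) = 48/5 kN·m
Load 3 — uniform load w=18 kN/m over full span:
  R_A = wL = 18·8 = 144 kN
  M_A = wL²/2 = 18·8²/2 = 576 kN·m
Load 4 — point force P=3 kN at a=24/5 m (b=L-a=16/5):
  R_A = P = 3 kN
  M_A = Pa = 3·(24/5) = 72/5 kN·m
Superposition: R_A = 78 kN, M_A = 216 kN·m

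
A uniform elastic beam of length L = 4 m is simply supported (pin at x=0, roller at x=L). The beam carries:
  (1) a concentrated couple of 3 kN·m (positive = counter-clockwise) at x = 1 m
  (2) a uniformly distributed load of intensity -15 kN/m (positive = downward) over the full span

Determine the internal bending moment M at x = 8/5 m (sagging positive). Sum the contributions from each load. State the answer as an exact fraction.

M(8/5) = -153/5 kN·m

Load 1 — applied couple M₀=3 kN·m at a=1 m (b=L-a=3):
  M_1 = M₀x/L - M₀  [x>a] = 3·(8/5)/4 - 3 = -9/5 kN·m
Load 2 — uniform load w=-15 kN/m over full span:
  M_2 = wx(L-x)/2 = (-15)·(8/5)·(4-(8/5))/2 = -144/5 kN·m
Superposition: M = Σ M_i = -153/5 kN·m ≈ -30.600000 kN·m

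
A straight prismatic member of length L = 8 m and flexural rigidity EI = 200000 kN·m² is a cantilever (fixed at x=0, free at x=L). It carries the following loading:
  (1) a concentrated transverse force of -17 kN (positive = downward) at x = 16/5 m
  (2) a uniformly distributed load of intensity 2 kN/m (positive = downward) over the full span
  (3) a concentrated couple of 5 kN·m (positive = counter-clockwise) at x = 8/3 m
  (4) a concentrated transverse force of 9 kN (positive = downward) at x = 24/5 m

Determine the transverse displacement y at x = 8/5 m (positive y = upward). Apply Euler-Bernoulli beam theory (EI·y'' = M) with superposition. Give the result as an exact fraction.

Load 1 — point force P=-17 kN at a=16/5 m (b=L-a=24/5):
  y_1 = -Px²(3a-x)/(6EI)  [x≤a] = -(-17)·(8/5)²·(3·(16/5)-(8/5))/(6·200000) = 68/234375 m
Load 2 — uniform load w=2 kN/m over full span:
  y_2 = -wx²(x²-4Lx+6L²)/(24EI) = -2·(8/5)²·((8/5)²-4·8·(8/5)+6·8²)/(24·200000) = -2096/5859375 m
Load 3 — applied couple M₀=5 kN·m at a=8/3 m (b=L-a=16/3):
  y_3 = M₀x²/(2EI)  [x≤a] = 5·(8/5)²/(2·200000) = 1/31250 m
Load 4 — point force P=9 kN at a=24/5 m (b=L-a=16/5):
  y_4 = -Px²(3a-x)/(6EI)  [x≤a] = -9·(8/5)²·(3·(24/5)-(8/5))/(6·200000) = -96/390625 m
Superposition: y = Σ y_i = -1099/3906250 m ≈ -0.000281 m

y(8/5) = -1099/3906250 m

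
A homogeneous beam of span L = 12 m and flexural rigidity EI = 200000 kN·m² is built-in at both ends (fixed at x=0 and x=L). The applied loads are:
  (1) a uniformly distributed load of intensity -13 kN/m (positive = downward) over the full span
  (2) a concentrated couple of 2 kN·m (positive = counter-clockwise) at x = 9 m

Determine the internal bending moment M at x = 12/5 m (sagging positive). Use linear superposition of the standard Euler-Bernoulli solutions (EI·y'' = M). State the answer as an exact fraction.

M(12/5) = 1213/200 kN·m

Load 1 — uniform load w=-13 kN/m over full span:
  M_1 = wLx/2 - wL²/12 - wx²/2 = (-13)·12·(12/5)/2 - (-13)·12²/12 - (-13)·(12/5)²/2 = 156/25 kN·m
Load 2 — applied couple M₀=2 kN·m at a=9 m (b=L-a=3):
  M_2 = R_Ax - M_A  [x≤a] with R_A=3/16, M_A=5/8 = (3/16)·(12/5) - (5/8) = -7/40 kN·m
Superposition: M = Σ M_i = 1213/200 kN·m ≈ 6.065000 kN·m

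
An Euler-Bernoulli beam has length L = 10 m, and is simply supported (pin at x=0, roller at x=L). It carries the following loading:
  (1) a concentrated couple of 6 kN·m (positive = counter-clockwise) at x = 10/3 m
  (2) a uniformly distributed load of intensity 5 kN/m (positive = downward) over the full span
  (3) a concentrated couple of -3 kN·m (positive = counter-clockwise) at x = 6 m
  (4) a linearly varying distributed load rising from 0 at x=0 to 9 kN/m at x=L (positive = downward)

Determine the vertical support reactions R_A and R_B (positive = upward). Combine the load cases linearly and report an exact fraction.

Load 1 — applied couple M₀=6 kN·m at a=10/3 m (b=L-a=20/3):
  R_A = M₀/L = 6/10 = 3/5 kN
  R_B = -M₀/L = -6/10 = -3/5 kN
Load 2 — uniform load w=5 kN/m over full span:
  R_A = wL/2 = 5·10/2 = 25 kN
  R_B = wL/2 = 5·10/2 = 25 kN
Load 3 — applied couple M₀=-3 kN·m at a=6 m (b=L-a=4):
  R_A = M₀/L = (-3)/10 = -3/10 kN
  R_B = -M₀/L = -(-3)/10 = 3/10 kN
Load 4 — triangular load w₀=9 kN/m (0→w₀ over full span):
  R_A = w₀L/6 = 9·10/6 = 15 kN
  R_B = w₀L/3 = 9·10/3 = 30 kN
Superposition: R_A = 403/10 kN, R_B = 547/10 kN

R_A = 403/10 kN, R_B = 547/10 kN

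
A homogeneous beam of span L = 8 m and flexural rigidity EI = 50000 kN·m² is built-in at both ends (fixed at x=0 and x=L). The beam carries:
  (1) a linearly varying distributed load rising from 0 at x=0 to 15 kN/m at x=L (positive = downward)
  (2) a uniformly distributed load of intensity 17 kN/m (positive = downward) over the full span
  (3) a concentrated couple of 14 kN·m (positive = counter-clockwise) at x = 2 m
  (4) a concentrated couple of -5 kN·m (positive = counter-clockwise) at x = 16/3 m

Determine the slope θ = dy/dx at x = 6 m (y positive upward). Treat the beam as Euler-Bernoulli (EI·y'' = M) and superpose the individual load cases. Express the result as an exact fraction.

θ(6) = 4429/2400000 rad

Load 1 — triangular load w₀=15 kN/m (0→w₀ over full span):
  θ_1 = -w₀(2x(L-x)(L-2x)(x+2L)+x²(L-x)²)/(120LEI) = -15·(2·6·(8-6)·(8-2·6)·(6+2·8)+6²·(8-6)²)/(120·8·50000) = 123/200000 rad
Load 2 — uniform load w=17 kN/m over full span:
  θ_2 = -wx(L-x)(L-2x)/(12EI) = -17·6·(8-6)·(8-2·6)/(12·50000) = 17/12500 rad
Load 3 — applied couple M₀=14 kN·m at a=2 m (b=L-a=6):
  θ_3 = (R_Ax²/2 - M_Ax - M₀(x-a))/EI  [x>a] with R_A=63/32, M_A=-21/8 = ((63/32)·6²/2 - (-21/8)·6 - 14·(6-2))/50000 = -77/800000 rad
Load 4 — applied couple M₀=-5 kN·m at a=16/3 m (b=L-a=8/3):
  θ_4 = (R_Ax²/2 - M_Ax - M₀(x-a))/EI  [x>a] with R_A=-5/6, M_A=-5/3 = ((-5/6)·6²/2 - (-5/3)·6 - (-5)·(6-(16/3)))/50000 = -1/30000 rad
Superposition: θ = Σ θ_i = 4429/2400000 rad ≈ 0.001845 rad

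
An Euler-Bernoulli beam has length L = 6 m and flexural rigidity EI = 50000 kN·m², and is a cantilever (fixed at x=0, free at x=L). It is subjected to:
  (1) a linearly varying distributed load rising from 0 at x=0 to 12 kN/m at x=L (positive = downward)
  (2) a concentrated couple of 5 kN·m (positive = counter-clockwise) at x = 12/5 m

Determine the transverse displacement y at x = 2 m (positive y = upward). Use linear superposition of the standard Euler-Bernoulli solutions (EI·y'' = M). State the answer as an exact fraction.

y(2) = -1729/375000 m

Load 1 — triangular load w₀=12 kN/m (0→w₀ over full span):
  y_1 = (w₀Lx³/12-w₀L²x²/6-w₀x⁵/(120L))/EI = (12·6·2³/12-12·6²·2²/6-12·2⁵/(120·6))/50000 = -451/93750 m
Load 2 — applied couple M₀=5 kN·m at a=12/5 m (b=L-a=18/5):
  y_2 = M₀x²/(2EI)  [x≤a] = 5·2²/(2·50000) = 1/5000 m
Superposition: y = Σ y_i = -1729/375000 m ≈ -0.004611 m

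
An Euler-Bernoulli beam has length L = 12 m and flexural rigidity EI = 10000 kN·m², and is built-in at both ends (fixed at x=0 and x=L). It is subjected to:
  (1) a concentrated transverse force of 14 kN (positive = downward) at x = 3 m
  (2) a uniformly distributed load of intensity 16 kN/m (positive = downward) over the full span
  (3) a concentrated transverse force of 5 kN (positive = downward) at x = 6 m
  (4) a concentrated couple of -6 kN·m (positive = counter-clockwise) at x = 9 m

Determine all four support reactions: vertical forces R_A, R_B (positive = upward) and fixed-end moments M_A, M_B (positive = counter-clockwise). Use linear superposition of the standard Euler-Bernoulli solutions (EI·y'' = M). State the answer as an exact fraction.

Load 1 — point force P=14 kN at a=3 m (b=L-a=9):
  R_A = Pb²(3a+b)/L³ = 14·9²·(3·3+9)/12³ = 189/16 kN
  M_A = Pab²/L² = 14·3·9²/12² = 189/8 kN·m
  R_B = Pa²(a+3b)/L³ = 14·3²·(3+3·9)/12³ = 35/16 kN
  M_B = -Pa²b/L² = -14·3²·9/12² = -63/8 kN·m
Load 2 — uniform load w=16 kN/m over full span:
  R_A = wL/2 = 16·12/2 = 96 kN
  M_A = wL²/12 = 16·12²/12 = 192 kN·m
  R_B = wL/2 = 16·12/2 = 96 kN
  M_B = -wL²/12 = -16·12²/12 = -192 kN·m
Load 3 — point force P=5 kN at a=6 m (b=L-a=6):
  R_A = Pb²(3a+b)/L³ = 5·6²·(3·6+6)/12³ = 5/2 kN
  M_A = Pab²/L² = 5·6·6²/12² = 15/2 kN·m
  R_B = Pa²(a+3b)/L³ = 5·6²·(6+3·6)/12³ = 5/2 kN
  M_B = -Pa²b/L² = -5·6²·6/12² = -15/2 kN·m
Load 4 — applied couple M₀=-6 kN·m at a=9 m (b=L-a=3):
  R_A = 6M₀ab/L³ = 6·(-6)·9·3/12³ = -9/16 kN
  M_A = M₀b(2a-b)/L² = (-6)·3·(2·9-3)/12² = -15/8 kN·m
  R_B = -6M₀ab/L³ = -6·(-6)·9·3/12³ = 9/16 kN
  M_B = M₀a(2b-a)/L² = (-6)·9·(2·3-9)/12² = 9/8 kN·m
Superposition: R_A = 439/4 kN, M_A = 885/4 kN·m, R_B = 405/4 kN, M_B = -825/4 kN·m

R_A = 439/4 kN, M_A = 885/4 kN·m, R_B = 405/4 kN, M_B = -825/4 kN·m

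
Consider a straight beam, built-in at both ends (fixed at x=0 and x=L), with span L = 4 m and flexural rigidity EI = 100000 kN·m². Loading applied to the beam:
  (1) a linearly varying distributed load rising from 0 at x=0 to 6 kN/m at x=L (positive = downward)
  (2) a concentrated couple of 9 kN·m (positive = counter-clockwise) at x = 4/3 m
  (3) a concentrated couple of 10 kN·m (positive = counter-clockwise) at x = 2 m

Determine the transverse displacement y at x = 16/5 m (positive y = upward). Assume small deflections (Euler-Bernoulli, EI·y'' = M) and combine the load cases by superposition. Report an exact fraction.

y(16/5) = 1041/390625000 m

Load 1 — triangular load w₀=6 kN/m (0→w₀ over full span):
  y_1 = -w₀x²(L-x)²(x+2L)/(120LEI) = -6·(16/5)²·(4-(16/5))²·((16/5)+2·4)/(120·4·100000) = -448/48828125 m
Load 2 — applied couple M₀=9 kN·m at a=4/3 m (b=L-a=8/3):
  y_2 = (R_Ax³/6 - M_Ax²/2 - M₀(x-a)²/2)/EI  [x>a] with R_A=3, M_A=0 = (3·(16/5)³/6 - 0·(16/5)²/2 - 9·((16/5)-(4/3))²/2)/100000 = 11/1562500 m
Load 3 — applied couple M₀=10 kN·m at a=2 m (b=L-a=2):
  y_3 = (R_Ax³/6 - M_Ax²/2 - M₀(x-a)²/2)/EI  [x>a] with R_A=15/4, M_A=5/2 = ((15/4)·(16/5)³/6 - (5/2)·(16/5)²/2 - 10·((16/5)-2)²/2)/100000 = 3/625000 m
Superposition: y = Σ y_i = 1041/390625000 m ≈ 0.000003 m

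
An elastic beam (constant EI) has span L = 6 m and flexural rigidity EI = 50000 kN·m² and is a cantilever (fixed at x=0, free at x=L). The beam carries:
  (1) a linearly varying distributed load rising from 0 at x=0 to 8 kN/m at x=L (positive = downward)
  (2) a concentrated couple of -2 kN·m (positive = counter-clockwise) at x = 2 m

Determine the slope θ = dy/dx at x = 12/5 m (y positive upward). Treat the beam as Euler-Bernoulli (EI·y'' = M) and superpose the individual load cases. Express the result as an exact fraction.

θ(12/5) = -26113/7812500 rad

Load 1 — triangular load w₀=8 kN/m (0→w₀ over full span):
  θ_1 = (w₀Lx²/4-w₀L²x/3-w₀x⁴/(24L))/EI = (8·6·(12/5)²/4-8·6²·(12/5)/3-8·(12/5)⁴/(24·6))/50000 = -6372/1953125 rad
Load 2 — applied couple M₀=-2 kN·m at a=2 m (b=L-a=4):
  θ_2 = M₀a/EI  [x>a] = (-2)·2/50000 = -1/12500 rad
Superposition: θ = Σ θ_i = -26113/7812500 rad ≈ -0.003342 rad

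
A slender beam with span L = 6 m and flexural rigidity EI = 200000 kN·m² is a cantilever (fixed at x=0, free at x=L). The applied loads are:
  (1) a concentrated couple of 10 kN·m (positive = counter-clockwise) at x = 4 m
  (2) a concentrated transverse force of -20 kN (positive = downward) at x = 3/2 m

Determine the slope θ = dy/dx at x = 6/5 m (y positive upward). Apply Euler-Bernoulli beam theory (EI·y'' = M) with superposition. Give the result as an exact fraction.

θ(6/5) = 21/125000 rad

Load 1 — applied couple M₀=10 kN·m at a=4 m (b=L-a=2):
  θ_1 = M₀x/EI  [x≤a] = 10·(6/5)/200000 = 3/50000 rad
Load 2 — point force P=-20 kN at a=3/2 m (b=L-a=9/2):
  θ_2 = -Px(2a-x)/(2EI)  [x≤a] = -(-20)·(6/5)·(2·(3/2)-(6/5))/(2·200000) = 27/250000 rad
Superposition: θ = Σ θ_i = 21/125000 rad ≈ 0.000168 rad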